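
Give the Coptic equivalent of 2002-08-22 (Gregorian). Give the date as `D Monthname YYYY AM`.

16 Mesori 1718 AM

Julian Day Number of the source date = 2452509.
Converting JDN 2452509 to the Coptic calendar gives 16 Mesori 1718 AM.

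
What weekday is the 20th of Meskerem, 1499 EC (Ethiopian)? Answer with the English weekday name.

Thursday

In the proleptic Gregorian calendar this is 27 September 1506 (JDN 2271384).
JDN 2271384 mod 7 = 3, and JDN 0 was a Monday, so this is a Thursday.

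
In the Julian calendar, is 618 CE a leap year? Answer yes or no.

no

618 mod 4 = 2, so it is a common year in the Julian calendar.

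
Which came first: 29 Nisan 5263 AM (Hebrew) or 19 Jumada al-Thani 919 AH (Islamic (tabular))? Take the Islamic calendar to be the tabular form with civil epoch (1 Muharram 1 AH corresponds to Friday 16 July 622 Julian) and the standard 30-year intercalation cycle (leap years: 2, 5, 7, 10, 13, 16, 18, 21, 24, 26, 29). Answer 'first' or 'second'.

first

First date → JDN 2270143; second date → JDN 2273915.
JDN 2270143 < JDN 2273915, so the first date is earlier.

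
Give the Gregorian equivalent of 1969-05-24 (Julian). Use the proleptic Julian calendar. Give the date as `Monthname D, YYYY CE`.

June 6, 1969 CE

The Julian–Gregorian offset here is 13 days (Julian trailing).
24 May 1969 Julian + 13 days → 6 June 1969 Gregorian.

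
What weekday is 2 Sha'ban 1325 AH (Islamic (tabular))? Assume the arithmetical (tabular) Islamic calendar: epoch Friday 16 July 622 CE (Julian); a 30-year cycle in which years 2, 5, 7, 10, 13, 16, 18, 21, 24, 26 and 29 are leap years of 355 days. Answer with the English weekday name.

Equivalently 10 September 1907 Gregorian, JDN 2417829.
2417829 ≡ 1 (mod 7); counting from Monday = 0 gives Tuesday.

Tuesday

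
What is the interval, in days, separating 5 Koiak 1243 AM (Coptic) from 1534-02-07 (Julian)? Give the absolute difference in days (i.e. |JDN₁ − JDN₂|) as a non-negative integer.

First date → JDN 2278764; second date → JDN 2281389.
The interval is |2278764 − 2281389| = 2625 days.

2625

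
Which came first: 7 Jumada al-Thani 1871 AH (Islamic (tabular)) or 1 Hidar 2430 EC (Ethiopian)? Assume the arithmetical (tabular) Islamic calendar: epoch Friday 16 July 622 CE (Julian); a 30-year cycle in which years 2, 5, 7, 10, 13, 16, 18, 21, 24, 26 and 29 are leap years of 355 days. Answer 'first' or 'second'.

first

Converting both to JDN: 2611260 vs 2611473; the smaller is the first.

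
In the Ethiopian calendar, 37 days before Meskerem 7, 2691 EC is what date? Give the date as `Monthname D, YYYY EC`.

The starting date is JDN 2706749; 2706749 − 37 = 2706712.
JDN 2706712 corresponds to Nehase 5, 2690 EC.

Nehase 5, 2690 EC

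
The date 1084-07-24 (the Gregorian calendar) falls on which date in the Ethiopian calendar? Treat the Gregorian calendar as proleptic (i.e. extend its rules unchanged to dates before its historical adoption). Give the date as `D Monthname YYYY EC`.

Julian Day Number of the source date = 2117188.
Converting JDN 2117188 to the Ethiopian calendar gives 24 Hamle 1076 EC.

24 Hamle 1076 EC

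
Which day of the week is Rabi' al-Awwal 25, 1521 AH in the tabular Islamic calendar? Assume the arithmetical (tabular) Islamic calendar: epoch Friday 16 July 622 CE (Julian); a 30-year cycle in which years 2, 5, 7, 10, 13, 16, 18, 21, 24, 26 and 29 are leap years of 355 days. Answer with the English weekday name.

This is JDN 2487160 (5 July 2097 Gregorian).
2487160 ≡ 4 (mod 7); counting from Monday = 0 gives Friday.

Friday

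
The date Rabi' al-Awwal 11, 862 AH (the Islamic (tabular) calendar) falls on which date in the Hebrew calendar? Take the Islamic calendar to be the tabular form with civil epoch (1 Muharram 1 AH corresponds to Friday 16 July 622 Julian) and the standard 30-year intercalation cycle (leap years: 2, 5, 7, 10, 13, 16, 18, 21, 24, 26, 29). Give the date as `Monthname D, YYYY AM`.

The source date corresponds to 5 February 1458 in the proleptic Gregorian calendar (JDN 2253619).
That day falls on 12 Shevat 5218 AM in the Hebrew calendar.

Shevat 12, 5218 AM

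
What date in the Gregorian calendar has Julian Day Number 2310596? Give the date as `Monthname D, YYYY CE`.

Counting from JDN 2299161 = 15 Oct 1582 gives an offset of 11435 days.

February 4, 1614 CE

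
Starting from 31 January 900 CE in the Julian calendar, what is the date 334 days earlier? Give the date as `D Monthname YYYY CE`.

3 March 899 CE

JDN of 31 January 900 CE = 2049813.
2049813 − 334 = 2049479.
JDN 2049479 in the Julian calendar is 3 March 899 CE.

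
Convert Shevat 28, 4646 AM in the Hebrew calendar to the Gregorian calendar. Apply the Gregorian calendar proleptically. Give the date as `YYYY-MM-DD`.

Both dates share Julian Day Number 2044706; in the Gregorian calendar that is 10 February 886 CE.

0886-02-10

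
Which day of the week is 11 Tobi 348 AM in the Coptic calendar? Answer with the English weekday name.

In the proleptic Gregorian calendar this is 10 January 632 (JDN 1951902).
JDN 1951902 mod 7 = 1, and JDN 0 was a Monday, so this is a Tuesday.

Tuesday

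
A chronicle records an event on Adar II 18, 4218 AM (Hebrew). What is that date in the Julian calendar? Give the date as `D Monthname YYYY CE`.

20 March 458 CE

Both dates share Julian Day Number 1888421; in the Julian calendar that is 20 March 458 CE.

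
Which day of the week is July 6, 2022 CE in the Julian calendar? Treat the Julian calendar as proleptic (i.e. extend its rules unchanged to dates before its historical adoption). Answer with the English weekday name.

In the Gregorian calendar this is 19 July 2022 (JDN 2459780).
Since JDN mod 7 = 1 (0 = Monday), the day is Tuesday.

Tuesday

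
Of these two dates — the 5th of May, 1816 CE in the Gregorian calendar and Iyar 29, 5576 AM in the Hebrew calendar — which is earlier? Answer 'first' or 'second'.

First date → JDN 2384465; second date → JDN 2384487.
JDN 2384465 < JDN 2384487, so the first date is earlier.

first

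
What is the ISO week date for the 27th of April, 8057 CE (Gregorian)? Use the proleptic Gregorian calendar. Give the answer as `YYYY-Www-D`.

8057-W17-5

The weekday is Friday (ISO weekday 5).
That Friday belongs to ISO week 17 of ISO year 8057.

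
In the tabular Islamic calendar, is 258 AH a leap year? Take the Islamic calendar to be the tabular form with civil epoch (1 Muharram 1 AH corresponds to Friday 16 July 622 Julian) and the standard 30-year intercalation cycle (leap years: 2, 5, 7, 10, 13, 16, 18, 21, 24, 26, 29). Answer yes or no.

yes

Year 258 AH is year 18 of its 30-year cycle; leap positions are 2, 5, 7, 10, 13, 16, 18, 21, 24, 26, 29, so it is a leap year (355 days).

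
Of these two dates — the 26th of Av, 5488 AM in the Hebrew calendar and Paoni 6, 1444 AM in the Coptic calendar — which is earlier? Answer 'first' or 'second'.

second

The two dates have Julian Day Numbers 2352412 and 2352361 respectively.
Since 2352361 < 2352412, the second date comes first.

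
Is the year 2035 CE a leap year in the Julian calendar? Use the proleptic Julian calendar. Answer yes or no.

2035 mod 4 = 3, so it is a common year in the Julian calendar.

no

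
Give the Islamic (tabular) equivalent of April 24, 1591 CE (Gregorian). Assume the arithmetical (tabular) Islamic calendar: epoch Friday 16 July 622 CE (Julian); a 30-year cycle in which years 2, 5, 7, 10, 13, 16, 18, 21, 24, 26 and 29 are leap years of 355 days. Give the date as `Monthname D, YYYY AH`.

Jumada al-Thani 29, 999 AH

Julian Day Number of the source date = 2302274.
Converting JDN 2302274 to the tabular Islamic calendar gives 29 Jumada al-Thani 999 AH.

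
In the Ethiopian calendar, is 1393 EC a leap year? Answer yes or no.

1393 mod 4 = 1; in the Ethiopian calendar a year is leap when year mod 4 = 3, so it is a common year.

no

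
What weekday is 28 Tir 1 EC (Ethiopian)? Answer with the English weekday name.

Equivalently 21 January 9 Gregorian, JDN 1724368.
Since JDN mod 7 = 2 (0 = Monday), the day is Wednesday.

Wednesday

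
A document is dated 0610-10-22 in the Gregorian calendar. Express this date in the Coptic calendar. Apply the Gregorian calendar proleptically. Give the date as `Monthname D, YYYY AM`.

Julian Day Number of the source date = 1944152.
Converting JDN 1944152 to the Coptic calendar gives 22 Paopi 327 AM.

Paopi 22, 327 AM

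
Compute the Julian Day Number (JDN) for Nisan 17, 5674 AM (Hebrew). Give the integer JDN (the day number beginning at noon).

In the Gregorian calendar the same day is 13 April 1914.
JDN 2451545 is 1 January 2000 CE (Gregorian); the target day is −31309 days from there, so JDN = 2420236.

2420236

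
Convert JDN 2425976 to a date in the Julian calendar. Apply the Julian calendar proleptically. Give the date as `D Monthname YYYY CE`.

The Gregorian equivalent of JDN 2425976 is 30 December 1929.
In the Julian calendar that day is 17 December 1929 CE.

17 December 1929 CE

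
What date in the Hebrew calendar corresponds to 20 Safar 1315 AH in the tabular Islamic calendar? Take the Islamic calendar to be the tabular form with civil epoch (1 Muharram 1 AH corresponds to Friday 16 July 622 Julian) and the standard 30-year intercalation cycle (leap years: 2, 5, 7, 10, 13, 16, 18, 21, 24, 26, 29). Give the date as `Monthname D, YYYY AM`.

Tammuz 21, 5657 AM

The source date corresponds to 21 July 1897 in the Gregorian calendar (JDN 2414127).
That day falls on 21 Tammuz 5657 AM in the Hebrew calendar.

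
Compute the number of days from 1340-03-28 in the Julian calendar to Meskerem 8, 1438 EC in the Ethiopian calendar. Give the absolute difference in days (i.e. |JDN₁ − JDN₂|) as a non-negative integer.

38512

JDN of the first date = 2210580.
JDN of the second date = 2249092.
|2249092 − 2210580| = 38512.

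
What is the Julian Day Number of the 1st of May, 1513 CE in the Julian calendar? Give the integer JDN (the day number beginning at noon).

2273802

Equivalently 11 May 1513 (proleptic Gregorian).
JDN 2299161 is 15 October 1582 CE (Gregorian); the target day is −25359 days from there, so JDN = 2273802.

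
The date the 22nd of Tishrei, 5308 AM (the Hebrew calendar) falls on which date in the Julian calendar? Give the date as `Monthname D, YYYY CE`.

October 6, 1547 CE

Julian Day Number of the source date = 2286378.
Converting JDN 2286378 to the Julian calendar gives 6 October 1547 CE.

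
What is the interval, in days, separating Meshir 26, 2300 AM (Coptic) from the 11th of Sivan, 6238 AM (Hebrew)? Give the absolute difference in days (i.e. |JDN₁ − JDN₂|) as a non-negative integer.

JDN of the first date = 2664915.
JDN of the second date = 2626295.
|2626295 − 2664915| = 38620.

38620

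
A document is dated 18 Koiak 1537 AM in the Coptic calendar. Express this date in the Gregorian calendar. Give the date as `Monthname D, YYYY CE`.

Both dates share Julian Day Number 2386161; in the Gregorian calendar that is 26 December 1820 CE.

December 26, 1820 CE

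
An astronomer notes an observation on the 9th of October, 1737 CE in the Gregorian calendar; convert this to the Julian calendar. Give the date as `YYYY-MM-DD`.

1737-09-28

The Julian–Gregorian offset here is 11 days (Julian trailing).
9 October 1737 Gregorian − 11 days → 28 September 1737 Julian.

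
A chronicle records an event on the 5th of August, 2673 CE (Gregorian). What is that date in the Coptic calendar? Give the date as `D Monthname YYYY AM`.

24 Epip 2389 AM

Both dates share Julian Day Number 2697570; in the Coptic calendar that is 24 Epip 2389 AM.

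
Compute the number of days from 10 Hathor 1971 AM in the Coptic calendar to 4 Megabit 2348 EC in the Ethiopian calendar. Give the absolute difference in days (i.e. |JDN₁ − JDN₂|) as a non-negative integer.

37005

JDN of the first date = 2544641.
JDN of the second date = 2581646.
|2581646 − 2544641| = 37005.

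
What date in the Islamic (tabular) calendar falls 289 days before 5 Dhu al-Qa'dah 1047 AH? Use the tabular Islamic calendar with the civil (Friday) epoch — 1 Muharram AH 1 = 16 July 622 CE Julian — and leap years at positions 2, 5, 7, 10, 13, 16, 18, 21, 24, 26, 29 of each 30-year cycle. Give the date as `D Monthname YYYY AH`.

11 Muharram 1047 AH

Counting 289 days back from JDN 2319407 reaches JDN 2319118, which is 11 Muharram 1047 AH.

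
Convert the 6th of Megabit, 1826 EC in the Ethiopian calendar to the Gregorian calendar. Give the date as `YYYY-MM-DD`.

1834-03-14

Julian Day Number of the source date = 2390987.
Converting JDN 2390987 to the Gregorian calendar gives 14 March 1834 CE.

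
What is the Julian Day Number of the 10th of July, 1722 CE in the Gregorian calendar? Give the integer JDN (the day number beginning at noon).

2350198

JDN 2451545 is 1 January 2000 CE (Gregorian); the target day is −101347 days from there, so JDN = 2350198.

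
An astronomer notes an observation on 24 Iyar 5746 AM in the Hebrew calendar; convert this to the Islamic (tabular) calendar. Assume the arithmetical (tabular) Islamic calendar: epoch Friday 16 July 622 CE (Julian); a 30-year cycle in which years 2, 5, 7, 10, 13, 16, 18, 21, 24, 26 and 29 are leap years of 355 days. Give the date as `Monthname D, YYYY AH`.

Julian Day Number of the source date = 2446584.
Converting JDN 2446584 to the tabular Islamic calendar gives 24 Ramadan 1406 AH.

Ramadan 24, 1406 AH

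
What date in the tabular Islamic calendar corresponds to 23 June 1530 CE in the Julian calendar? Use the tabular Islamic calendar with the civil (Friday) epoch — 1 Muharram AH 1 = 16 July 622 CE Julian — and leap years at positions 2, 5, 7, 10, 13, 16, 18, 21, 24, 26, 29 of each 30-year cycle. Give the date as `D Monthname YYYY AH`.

26 Shawwal 936 AH

The source date corresponds to 3 July 1530 in the proleptic Gregorian calendar (JDN 2280064).
That day falls on 26 Shawwal 936 AH in the tabular Islamic calendar.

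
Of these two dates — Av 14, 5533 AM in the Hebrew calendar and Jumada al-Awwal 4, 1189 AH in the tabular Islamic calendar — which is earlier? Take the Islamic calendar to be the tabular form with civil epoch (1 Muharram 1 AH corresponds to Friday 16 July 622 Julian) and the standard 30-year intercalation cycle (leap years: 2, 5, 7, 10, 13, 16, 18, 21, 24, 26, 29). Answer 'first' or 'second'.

first

First date → JDN 2368850; second date → JDN 2369549.
JDN 2368850 < JDN 2369549, so the first date is earlier.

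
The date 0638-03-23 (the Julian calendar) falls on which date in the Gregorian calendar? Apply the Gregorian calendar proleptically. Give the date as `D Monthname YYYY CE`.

26 March 638 CE

The Julian–Gregorian offset here is 3 days (Julian trailing).
23 March 638 Julian + 3 days → 26 March 638 Gregorian.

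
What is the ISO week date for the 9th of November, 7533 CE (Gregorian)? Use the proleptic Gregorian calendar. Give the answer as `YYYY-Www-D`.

7533-W45-4

The weekday is Thursday (ISO weekday 4).
That Thursday belongs to ISO week 45 of ISO year 7533.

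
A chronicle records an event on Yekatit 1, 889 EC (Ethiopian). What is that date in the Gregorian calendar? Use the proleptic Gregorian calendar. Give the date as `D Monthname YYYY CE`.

Both dates share Julian Day Number 2048713; in the Gregorian calendar that is 30 January 897 CE.

30 January 897 CE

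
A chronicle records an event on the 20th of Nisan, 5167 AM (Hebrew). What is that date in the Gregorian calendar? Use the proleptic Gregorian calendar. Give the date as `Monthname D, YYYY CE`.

April 7, 1407 CE

Julian Day Number of the source date = 2235052.
Converting JDN 2235052 to the Gregorian calendar gives 7 April 1407 CE.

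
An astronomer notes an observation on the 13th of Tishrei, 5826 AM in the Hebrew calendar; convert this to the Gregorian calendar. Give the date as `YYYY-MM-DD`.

2065-10-13

Both dates share Julian Day Number 2475572; in the Gregorian calendar that is 13 October 2065 CE.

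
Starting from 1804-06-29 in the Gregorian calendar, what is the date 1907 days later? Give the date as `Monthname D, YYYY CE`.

JDN of 1804-06-29 = 2380137.
2380137 + 1907 = 2382044.
JDN 2382044 in the Gregorian calendar is September 18, 1809 CE.

September 18, 1809 CE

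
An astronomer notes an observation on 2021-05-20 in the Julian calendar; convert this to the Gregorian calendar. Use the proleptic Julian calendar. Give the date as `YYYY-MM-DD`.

2021-06-02

The Julian–Gregorian offset here is 13 days (Julian trailing).
20 May 2021 Julian + 13 days → 2 June 2021 Gregorian.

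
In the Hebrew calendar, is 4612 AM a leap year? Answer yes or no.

yes

Hebrew year 4612 is year 14 of its 19-year Metonic cycle; leap years are at positions 3, 6, 8, 11, 14, 17, 19, so it is a leap year (13 months).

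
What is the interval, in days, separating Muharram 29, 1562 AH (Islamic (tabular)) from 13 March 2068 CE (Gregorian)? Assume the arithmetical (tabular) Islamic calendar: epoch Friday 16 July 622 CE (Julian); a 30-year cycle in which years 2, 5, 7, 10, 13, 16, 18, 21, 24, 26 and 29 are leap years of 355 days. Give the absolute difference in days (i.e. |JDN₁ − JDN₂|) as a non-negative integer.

First date → JDN 2501634; second date → JDN 2476454.
The interval is |2501634 − 2476454| = 25180 days.

25180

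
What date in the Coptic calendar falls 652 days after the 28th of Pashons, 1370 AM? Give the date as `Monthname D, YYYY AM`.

The starting date is JDN 2325324; 2325324 + 652 = 2325976.
JDN 2325976 corresponds to Paremhat 9, 1372 AM.

Paremhat 9, 1372 AM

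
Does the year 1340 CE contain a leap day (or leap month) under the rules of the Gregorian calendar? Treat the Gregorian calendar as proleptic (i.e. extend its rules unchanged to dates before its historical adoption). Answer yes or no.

1340 is divisible by 4 and not by 100, so it is a leap year.

yes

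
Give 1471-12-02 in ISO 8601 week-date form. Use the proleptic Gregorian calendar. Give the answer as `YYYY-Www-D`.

The weekday is Saturday (ISO weekday 6).
That Saturday belongs to ISO week 48 of ISO year 1471.

1471-W48-6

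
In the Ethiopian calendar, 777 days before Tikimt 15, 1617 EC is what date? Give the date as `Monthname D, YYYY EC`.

JDN of Tikimt 15, 1617 EC = 2314509.
2314509 − 777 = 2313732.
JDN 2313732 in the Ethiopian calendar is Pagume 4, 1614 EC.

Pagume 4, 1614 EC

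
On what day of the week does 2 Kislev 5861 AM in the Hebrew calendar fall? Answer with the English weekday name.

Saturday

Equivalently 4 December 2100 Gregorian, JDN 2488407.
Since JDN mod 7 = 5 (0 = Monday), the day is Saturday.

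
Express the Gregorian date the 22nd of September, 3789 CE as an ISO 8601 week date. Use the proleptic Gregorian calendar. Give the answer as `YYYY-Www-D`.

3789-W39-2

The weekday is Tuesday (ISO weekday 2).
That Tuesday belongs to ISO week 39 of ISO year 3789.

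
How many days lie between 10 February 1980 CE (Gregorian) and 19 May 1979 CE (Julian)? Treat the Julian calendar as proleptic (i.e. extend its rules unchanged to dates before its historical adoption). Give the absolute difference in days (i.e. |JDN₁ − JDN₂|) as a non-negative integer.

JDN of the first date = 2444280.
JDN of the second date = 2444026.
|2444026 − 2444280| = 254.

254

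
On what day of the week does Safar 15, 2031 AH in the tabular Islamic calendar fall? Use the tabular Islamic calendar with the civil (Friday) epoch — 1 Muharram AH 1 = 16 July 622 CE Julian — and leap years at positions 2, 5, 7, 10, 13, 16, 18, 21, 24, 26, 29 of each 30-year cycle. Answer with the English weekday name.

Equivalently 20 March 2592 Gregorian, JDN 2667848.
Since JDN mod 7 = 1 (0 = Monday), the day is Tuesday.

Tuesday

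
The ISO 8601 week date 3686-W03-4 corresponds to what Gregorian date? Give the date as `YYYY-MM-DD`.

ISO week 1 of 3686 is the week containing the first Thursday of 3686.
Week 3, day 4 (Thursday) lands on 3686-01-17.

3686-01-17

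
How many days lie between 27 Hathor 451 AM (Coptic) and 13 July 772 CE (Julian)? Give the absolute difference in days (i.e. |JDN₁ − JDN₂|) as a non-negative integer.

13747

JDN of the first date = 1989478.
JDN of the second date = 2003225.
|2003225 − 1989478| = 13747.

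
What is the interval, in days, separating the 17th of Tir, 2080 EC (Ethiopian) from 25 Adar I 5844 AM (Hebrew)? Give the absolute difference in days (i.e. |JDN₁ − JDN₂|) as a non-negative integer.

1425

JDN of the first date = 2483712.
JDN of the second date = 2482287.
|2482287 − 2483712| = 1425.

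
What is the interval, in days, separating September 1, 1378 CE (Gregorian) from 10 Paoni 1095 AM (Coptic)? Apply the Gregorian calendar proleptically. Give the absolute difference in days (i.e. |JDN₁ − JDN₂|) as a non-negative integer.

284

JDN of the first date = 2224608.
JDN of the second date = 2224892.
|2224892 − 2224608| = 284.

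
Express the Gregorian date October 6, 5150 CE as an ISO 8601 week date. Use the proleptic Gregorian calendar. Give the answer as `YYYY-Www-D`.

The weekday is Friday (ISO weekday 5).
That Friday belongs to ISO week 40 of ISO year 5150.

5150-W40-5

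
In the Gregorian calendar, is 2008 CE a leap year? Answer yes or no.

yes

2008 is divisible by 4 and not by 100, so it is a leap year.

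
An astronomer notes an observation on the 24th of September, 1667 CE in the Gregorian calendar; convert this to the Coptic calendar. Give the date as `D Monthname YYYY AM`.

Julian Day Number of the source date = 2330186.
Converting JDN 2330186 to the Coptic calendar gives 16 Thout 1384 AM.

16 Thout 1384 AM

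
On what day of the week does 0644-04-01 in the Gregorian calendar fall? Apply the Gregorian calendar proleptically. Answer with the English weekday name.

Monday

1956367 ≡ 0 (mod 7); counting from Monday = 0 gives Monday.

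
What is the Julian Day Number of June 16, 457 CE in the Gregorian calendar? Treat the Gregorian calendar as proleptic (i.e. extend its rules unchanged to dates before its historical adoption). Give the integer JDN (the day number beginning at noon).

JDN 2400001 is 17 November 1858 CE (Gregorian), MJD 0; the target day is −511858 days from there, so JDN = 1888143.

1888143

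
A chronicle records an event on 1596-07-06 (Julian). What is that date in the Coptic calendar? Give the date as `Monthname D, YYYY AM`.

Epip 12, 1312 AM

Julian Day Number of the source date = 2304184.
Converting JDN 2304184 to the Coptic calendar gives 12 Epip 1312 AM.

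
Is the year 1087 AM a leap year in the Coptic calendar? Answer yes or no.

1087 mod 4 = 3; in the Coptic calendar a year is leap when year mod 4 = 3, so it is a leap year.

yes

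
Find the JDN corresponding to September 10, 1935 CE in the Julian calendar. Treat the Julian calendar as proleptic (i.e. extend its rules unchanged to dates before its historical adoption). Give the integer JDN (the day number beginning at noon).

2428069

Equivalently 23 September 1935 (Gregorian).
JDN 2299161 is 15 October 1582 CE (Gregorian); the target day is +128908 days from there, so JDN = 2428069.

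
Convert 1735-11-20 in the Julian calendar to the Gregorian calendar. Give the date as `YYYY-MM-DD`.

The Julian–Gregorian offset here is 11 days (Julian trailing).
20 November 1735 Julian + 11 days → 1 December 1735 Gregorian.

1735-12-01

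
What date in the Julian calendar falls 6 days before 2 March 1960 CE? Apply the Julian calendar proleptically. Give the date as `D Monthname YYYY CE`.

25 February 1960 CE

The starting date is JDN 2437009; 2437009 − 6 = 2437003.
JDN 2437003 corresponds to 25 February 1960 CE.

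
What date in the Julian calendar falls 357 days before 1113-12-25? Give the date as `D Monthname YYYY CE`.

Counting 357 days back from JDN 2127940 reaches JDN 2127583, which is 2 January 1113 CE.

2 January 1113 CE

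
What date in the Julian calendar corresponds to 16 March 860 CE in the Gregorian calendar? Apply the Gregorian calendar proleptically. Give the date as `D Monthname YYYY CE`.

The Julian–Gregorian offset here is 4 days (Julian trailing).
16 March 860 Gregorian − 4 days → 12 March 860 Julian.

12 March 860 CE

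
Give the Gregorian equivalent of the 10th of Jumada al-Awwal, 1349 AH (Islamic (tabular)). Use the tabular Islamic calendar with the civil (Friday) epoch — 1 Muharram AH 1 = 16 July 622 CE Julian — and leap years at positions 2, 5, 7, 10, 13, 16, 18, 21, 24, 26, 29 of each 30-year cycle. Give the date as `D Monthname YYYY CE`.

3 October 1930 CE

Julian Day Number of the source date = 2426253.
Converting JDN 2426253 to the Gregorian calendar gives 3 October 1930 CE.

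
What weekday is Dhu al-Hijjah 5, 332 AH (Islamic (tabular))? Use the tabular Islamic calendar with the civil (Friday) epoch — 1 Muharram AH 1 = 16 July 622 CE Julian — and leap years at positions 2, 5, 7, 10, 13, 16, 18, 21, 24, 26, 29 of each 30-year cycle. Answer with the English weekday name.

In the proleptic Gregorian calendar this is 3 August 944 (JDN 2066064).
JDN 2066064 mod 7 = 0, and JDN 0 was a Monday, so this is a Monday.

Monday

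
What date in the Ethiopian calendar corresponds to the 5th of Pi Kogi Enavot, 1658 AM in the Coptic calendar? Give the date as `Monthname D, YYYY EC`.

Pagume 5, 1934 EC

The source date corresponds to 10 September 1942 in the Gregorian calendar (JDN 2430613).
That day falls on 5 Pagume 1934 EC in the Ethiopian calendar.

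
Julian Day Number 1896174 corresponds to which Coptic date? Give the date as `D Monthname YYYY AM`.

17 Paoni 195 AM

JDN 1896174 is 12 June 479 in the proleptic Gregorian calendar.
In the Coptic calendar that day is 17 Paoni 195 AM.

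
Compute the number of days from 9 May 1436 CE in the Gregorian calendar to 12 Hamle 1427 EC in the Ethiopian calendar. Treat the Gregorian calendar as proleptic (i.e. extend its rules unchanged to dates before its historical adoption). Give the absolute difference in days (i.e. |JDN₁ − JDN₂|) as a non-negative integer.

First date → JDN 2245677; second date → JDN 2245378.
The interval is |2245677 − 2245378| = 299 days.

299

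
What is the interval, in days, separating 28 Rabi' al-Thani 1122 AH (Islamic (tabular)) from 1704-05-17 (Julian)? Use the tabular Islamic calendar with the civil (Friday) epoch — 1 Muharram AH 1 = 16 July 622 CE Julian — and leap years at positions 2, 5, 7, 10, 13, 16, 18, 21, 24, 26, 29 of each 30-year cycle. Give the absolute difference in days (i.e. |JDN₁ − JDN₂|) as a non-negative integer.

First date → JDN 2345801; second date → JDN 2343581.
The interval is |2345801 − 2343581| = 2220 days.

2220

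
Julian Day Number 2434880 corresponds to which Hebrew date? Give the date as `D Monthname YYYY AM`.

14 Iyar 5714 AM

The Gregorian equivalent of JDN 2434880 is 17 May 1954.
In the Hebrew calendar that day is 14 Iyar 5714 AM.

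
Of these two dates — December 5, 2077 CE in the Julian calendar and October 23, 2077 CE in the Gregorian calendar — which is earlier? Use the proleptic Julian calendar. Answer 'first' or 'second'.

Converting both to JDN: 2480021 vs 2479965; the smaller is the second.

second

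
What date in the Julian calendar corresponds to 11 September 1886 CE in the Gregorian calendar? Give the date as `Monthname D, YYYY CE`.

At this point the Julian calendar is 12 days behind the Gregorian.
11 September 1886 Gregorian − 12 days → 30 August 1886 Julian.

August 30, 1886 CE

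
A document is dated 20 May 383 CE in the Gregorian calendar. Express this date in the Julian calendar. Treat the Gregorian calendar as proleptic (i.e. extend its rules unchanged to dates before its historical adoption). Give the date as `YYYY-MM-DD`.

The Julian–Gregorian offset here is 1 day (Julian trailing).
20 May 383 Gregorian − 1 day → 19 May 383 Julian.

0383-05-19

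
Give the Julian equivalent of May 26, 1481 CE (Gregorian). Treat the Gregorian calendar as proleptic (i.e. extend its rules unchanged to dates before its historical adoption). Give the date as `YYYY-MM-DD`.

The Julian–Gregorian offset here is 9 days (Julian trailing).
26 May 1481 Gregorian − 9 days → 17 May 1481 Julian.

1481-05-17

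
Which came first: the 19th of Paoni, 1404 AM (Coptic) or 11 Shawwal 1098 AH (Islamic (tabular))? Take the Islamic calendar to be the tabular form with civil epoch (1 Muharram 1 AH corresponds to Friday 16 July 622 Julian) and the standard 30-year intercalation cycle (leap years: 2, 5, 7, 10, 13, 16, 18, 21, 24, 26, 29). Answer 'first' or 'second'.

The two dates have Julian Day Numbers 2337764 and 2337456 respectively.
Since 2337456 < 2337764, the second date comes first.

second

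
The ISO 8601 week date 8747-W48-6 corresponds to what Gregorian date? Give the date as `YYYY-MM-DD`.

8747-11-29

ISO week 1 of 8747 is the week containing the first Thursday of 8747.
Week 48, day 6 (Saturday) lands on 8747-11-29.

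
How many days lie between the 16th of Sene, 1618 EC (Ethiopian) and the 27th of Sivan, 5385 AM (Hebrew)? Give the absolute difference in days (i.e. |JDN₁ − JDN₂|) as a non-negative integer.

353

JDN of the first date = 2315115.
JDN of the second date = 2314762.
|2314762 − 2315115| = 353.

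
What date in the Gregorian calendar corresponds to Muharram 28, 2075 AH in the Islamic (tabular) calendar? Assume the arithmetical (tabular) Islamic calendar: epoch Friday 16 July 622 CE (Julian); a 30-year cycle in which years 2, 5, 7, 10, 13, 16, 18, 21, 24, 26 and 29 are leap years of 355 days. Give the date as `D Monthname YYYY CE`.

Both dates share Julian Day Number 2683423; in the Gregorian calendar that is 11 November 2634 CE.

11 November 2634 CE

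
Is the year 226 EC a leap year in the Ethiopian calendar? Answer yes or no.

226 mod 4 = 2; in the Ethiopian calendar a year is leap when year mod 4 = 3, so it is a common year.

no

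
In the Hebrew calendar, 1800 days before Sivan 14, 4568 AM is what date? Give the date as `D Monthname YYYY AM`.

JDN of Sivan 14, 4568 AM = 2016343.
2016343 − 1800 = 2014543.
JDN 2014543 in the Hebrew calendar is 15 Tammuz 4563 AM.

15 Tammuz 4563 AM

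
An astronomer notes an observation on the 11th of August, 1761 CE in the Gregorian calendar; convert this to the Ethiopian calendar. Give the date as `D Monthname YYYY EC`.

7 Nehase 1753 EC

Julian Day Number of the source date = 2364475.
Converting JDN 2364475 to the Ethiopian calendar gives 7 Nehase 1753 EC.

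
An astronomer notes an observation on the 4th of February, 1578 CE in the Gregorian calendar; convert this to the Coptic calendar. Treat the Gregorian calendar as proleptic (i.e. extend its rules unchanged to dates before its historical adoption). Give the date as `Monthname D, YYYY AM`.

Both dates share Julian Day Number 2297447; in the Coptic calendar that is 30 Tobi 1294 AM.

Tobi 30, 1294 AM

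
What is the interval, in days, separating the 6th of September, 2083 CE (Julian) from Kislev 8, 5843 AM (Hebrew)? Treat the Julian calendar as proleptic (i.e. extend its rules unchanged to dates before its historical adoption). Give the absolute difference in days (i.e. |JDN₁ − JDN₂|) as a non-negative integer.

First date → JDN 2482122; second date → JDN 2481828.
The interval is |2482122 − 2481828| = 294 days.

294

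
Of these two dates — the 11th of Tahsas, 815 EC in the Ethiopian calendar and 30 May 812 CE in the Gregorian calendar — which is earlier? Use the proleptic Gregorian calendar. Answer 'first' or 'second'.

second

The two dates have Julian Day Numbers 2021634 and 2017787 respectively.
Since 2017787 < 2021634, the second date comes first.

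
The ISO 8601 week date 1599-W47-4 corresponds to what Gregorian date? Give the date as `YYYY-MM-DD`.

1599-11-25

ISO week 1 of 1599 is the week containing the first Thursday of 1599.
Week 47, day 4 (Thursday) lands on 1599-11-25.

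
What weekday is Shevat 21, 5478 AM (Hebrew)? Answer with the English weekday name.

Sunday

This is JDN 2348569 (23 January 1718 Gregorian).
2348569 ≡ 6 (mod 7); counting from Monday = 0 gives Sunday.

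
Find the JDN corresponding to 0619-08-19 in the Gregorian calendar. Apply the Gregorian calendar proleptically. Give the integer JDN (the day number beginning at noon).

JDN 2299161 is 15 October 1582 CE (Gregorian); the target day is −351786 days from there, so JDN = 1947375.

1947375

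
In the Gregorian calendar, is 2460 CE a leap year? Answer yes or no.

yes

2460 is divisible by 4 and not by 100, so it is a leap year.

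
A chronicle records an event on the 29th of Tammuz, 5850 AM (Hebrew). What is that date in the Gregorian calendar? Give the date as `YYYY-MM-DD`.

2090-07-27

Both dates share Julian Day Number 2484625; in the Gregorian calendar that is 27 July 2090 CE.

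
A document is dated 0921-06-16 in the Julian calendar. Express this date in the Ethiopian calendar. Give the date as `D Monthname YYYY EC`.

22 Sene 913 EC

Both dates share Julian Day Number 2057620; in the Ethiopian calendar that is 22 Sene 913 EC.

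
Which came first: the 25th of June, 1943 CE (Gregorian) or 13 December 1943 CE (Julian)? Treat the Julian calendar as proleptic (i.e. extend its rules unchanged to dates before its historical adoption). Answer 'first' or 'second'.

The two dates have Julian Day Numbers 2430901 and 2431085 respectively.
Since 2430901 < 2431085, the first date comes first.

first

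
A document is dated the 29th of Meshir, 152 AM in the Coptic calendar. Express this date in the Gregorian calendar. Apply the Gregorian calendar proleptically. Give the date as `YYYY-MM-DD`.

Julian Day Number of the source date = 1880361.
Converting JDN 1880361 to the Gregorian calendar gives 25 February 436 CE.

0436-02-25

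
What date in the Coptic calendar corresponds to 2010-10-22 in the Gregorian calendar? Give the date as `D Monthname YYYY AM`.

Both dates share Julian Day Number 2455492; in the Coptic calendar that is 12 Paopi 1727 AM.

12 Paopi 1727 AM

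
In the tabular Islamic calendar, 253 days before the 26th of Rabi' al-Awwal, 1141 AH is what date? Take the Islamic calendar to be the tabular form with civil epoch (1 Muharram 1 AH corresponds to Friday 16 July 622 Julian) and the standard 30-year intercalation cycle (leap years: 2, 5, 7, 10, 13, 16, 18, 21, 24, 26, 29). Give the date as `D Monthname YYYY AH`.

Counting 253 days back from JDN 2352502 reaches JDN 2352249, which is 9 Rajab 1140 AH.

9 Rajab 1140 AH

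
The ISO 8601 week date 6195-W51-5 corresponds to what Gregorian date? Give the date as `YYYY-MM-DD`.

ISO week 1 of 6195 is the week containing the first Thursday of 6195.
Week 51, day 5 (Friday) lands on 6195-12-18.

6195-12-18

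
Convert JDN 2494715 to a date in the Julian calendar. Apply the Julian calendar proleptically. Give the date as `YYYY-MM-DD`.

The Gregorian equivalent of JDN 2494715 is 13 March 2118.
In the Julian calendar that day is 2118-02-27.

2118-02-27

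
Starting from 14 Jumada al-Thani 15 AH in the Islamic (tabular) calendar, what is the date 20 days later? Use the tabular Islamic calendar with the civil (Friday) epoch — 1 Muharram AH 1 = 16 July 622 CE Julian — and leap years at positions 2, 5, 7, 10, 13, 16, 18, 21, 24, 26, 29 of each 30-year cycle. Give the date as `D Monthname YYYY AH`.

5 Rajab 15 AH

The starting date is JDN 1953562; 1953562 + 20 = 1953582.
JDN 1953582 corresponds to 5 Rajab 15 AH.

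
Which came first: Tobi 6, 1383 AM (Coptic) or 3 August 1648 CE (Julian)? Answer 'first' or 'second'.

The two dates have Julian Day Numbers 2329930 and 2323205 respectively.
Since 2323205 < 2329930, the second date comes first.

second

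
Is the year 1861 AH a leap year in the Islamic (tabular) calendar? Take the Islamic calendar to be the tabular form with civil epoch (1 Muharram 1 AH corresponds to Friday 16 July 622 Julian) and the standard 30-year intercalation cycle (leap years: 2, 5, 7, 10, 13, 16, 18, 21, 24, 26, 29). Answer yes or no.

Year 1861 AH is year 1 of its 30-year cycle; leap positions are 2, 5, 7, 10, 13, 16, 18, 21, 24, 26, 29, so it is a common year (354 days).

no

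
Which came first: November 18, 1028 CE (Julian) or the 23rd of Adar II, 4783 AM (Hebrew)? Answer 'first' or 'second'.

The two dates have Julian Day Numbers 2096857 and 2094786 respectively.
Since 2094786 < 2096857, the second date comes first.

second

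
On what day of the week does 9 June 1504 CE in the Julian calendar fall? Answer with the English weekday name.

Sunday

In the proleptic Gregorian calendar this is 19 June 1504 (JDN 2270554).
Since JDN mod 7 = 6 (0 = Monday), the day is Sunday.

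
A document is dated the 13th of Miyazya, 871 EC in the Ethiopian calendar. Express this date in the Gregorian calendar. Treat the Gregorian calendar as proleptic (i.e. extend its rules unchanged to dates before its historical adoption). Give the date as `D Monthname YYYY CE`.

Julian Day Number of the source date = 2042210.
Converting JDN 2042210 to the Gregorian calendar gives 12 April 879 CE.

12 April 879 CE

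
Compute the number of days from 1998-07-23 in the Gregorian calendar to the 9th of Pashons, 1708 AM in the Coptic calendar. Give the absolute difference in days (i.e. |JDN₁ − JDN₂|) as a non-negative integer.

2258

JDN of the first date = 2451018.
JDN of the second date = 2448760.
|2448760 − 2451018| = 2258.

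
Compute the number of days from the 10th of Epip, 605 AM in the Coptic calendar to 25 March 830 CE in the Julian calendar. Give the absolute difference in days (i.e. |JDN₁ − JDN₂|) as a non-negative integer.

JDN of the first date = 2045950.
JDN of the second date = 2024299.
|2024299 − 2045950| = 21651.

21651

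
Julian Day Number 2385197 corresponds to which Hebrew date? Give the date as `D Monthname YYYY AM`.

1 Iyar 5578 AM

The Gregorian equivalent of JDN 2385197 is 7 May 1818.
In the Hebrew calendar that day is 1 Iyar 5578 AM.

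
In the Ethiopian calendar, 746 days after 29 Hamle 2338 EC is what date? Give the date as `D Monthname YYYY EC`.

14 Nehase 2340 EC

JDN of 29 Hamle 2338 EC = 2578138.
2578138 + 746 = 2578884.
JDN 2578884 in the Ethiopian calendar is 14 Nehase 2340 EC.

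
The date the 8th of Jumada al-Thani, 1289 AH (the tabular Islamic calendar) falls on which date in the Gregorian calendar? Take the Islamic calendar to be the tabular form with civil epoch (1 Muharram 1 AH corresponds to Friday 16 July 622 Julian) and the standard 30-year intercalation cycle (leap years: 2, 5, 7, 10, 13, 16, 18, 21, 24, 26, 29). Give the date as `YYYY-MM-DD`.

1872-08-13

Julian Day Number of the source date = 2405019.
Converting JDN 2405019 to the Gregorian calendar gives 13 August 1872 CE.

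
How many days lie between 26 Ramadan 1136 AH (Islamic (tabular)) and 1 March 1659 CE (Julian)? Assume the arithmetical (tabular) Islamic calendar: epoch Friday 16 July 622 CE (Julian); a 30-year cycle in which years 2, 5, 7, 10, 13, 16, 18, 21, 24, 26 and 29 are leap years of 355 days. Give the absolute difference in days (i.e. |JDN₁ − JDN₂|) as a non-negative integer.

23840

First date → JDN 2350907; second date → JDN 2327067.
The interval is |2350907 − 2327067| = 23840 days.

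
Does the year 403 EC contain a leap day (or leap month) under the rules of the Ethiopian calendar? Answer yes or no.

403 mod 4 = 3; in the Ethiopian calendar a year is leap when year mod 4 = 3, so it is a leap year.

yes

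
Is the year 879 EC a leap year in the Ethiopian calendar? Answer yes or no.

879 mod 4 = 3; in the Ethiopian calendar a year is leap when year mod 4 = 3, so it is a leap year.

yes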